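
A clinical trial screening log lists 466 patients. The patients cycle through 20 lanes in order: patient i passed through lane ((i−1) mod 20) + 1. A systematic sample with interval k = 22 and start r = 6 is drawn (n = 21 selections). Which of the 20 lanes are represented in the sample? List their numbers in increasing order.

2, 4, 6, 8, 10, 12, 14, 16, 18, 20

Consecutive selections differ by k = 22, so their lane numbers differ by 22 mod 20 = 2.
gcd(22, 20) = 2, so the sample visits 20/2 = 10 distinct residues mod 20.
Start 6 is lane 6; the lanes hit are 2, 4, 6, 8, 10, 12, 14, 16, 18, 20.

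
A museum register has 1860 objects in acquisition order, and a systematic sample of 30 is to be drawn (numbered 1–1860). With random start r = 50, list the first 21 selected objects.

k = N/n = 1860/30 = 62
object 1: 50
object 2: 50 + 62 = 112
object 3: 112 + 62 = 174
object 4: 174 + 62 = 236
object 5: 236 + 62 = 298
object 6: 298 + 62 = 360
object 7: 360 + 62 = 422
object 8: 422 + 62 = 484
object 9: 484 + 62 = 546
object 10: 546 + 62 = 608
object 11: 608 + 62 = 670
object 12: 670 + 62 = 732
object 13: 732 + 62 = 794
object 14: 794 + 62 = 856
object 15: 856 + 62 = 918
object 16: 918 + 62 = 980
object 17: 980 + 62 = 1042
object 18: 1042 + 62 = 1104
object 19: 1104 + 62 = 1166
object 20: 1166 + 62 = 1228
object 21: 1228 + 62 = 1290

50, 112, 174, 236, 298, 360, 422, 484, 546, 608, 670, 732, 794, 856, 918, 980, 1042, 1104, 1166, 1228, 1290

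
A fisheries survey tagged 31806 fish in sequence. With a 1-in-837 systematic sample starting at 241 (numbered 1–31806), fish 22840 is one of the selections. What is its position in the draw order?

k = 837
position = (22840 − 241)/837 + 1 = 22599/837 + 1 = 27 + 1 = 28

28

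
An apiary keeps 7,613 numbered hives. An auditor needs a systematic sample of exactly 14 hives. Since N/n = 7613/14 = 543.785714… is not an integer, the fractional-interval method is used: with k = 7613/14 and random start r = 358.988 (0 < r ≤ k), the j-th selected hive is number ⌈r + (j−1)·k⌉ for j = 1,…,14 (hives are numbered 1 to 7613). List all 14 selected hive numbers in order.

j=1: r + 0k = 358.988 → ⌈·⌉ = 359
j=2: r + 1k = 902.773714… → ⌈·⌉ = 903
j=3: r + 2k = 1446.559428… → ⌈·⌉ = 1447
j=4: r + 3k = 1990.345142… → ⌈·⌉ = 1991
j=5: r + 4k = 2534.130857… → ⌈·⌉ = 2535
j=6: r + 5k = 3077.916571… → ⌈·⌉ = 3078
j=7: r + 6k = 3621.702285… → ⌈·⌉ = 3622
j=8: r + 7k = 4165.488 → ⌈·⌉ = 4166
j=9: r + 8k = 4709.273714… → ⌈·⌉ = 4710
j=10: r + 9k = 5253.059428… → ⌈·⌉ = 5254
j=11: r + 10k = 5796.845142… → ⌈·⌉ = 5797
j=12: r + 11k = 6340.630857… → ⌈·⌉ = 6341
j=13: r + 12k = 6884.416571… → ⌈·⌉ = 6885
j=14: r + 13k = 7428.202285… → ⌈·⌉ = 7429

359, 903, 1447, 1991, 2535, 3078, 3622, 4166, 4710, 5254, 5797, 6341, 6885, 7429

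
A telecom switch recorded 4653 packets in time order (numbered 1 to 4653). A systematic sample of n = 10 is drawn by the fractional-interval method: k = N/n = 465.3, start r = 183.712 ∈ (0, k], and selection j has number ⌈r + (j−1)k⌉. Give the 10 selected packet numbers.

184, 650, 1115, 1580, 2045, 2511, 2976, 3441, 3907, 4372

j=1: r + 0k = 183.712 → ⌈·⌉ = 184
j=2: r + 1k = 649.012 → ⌈·⌉ = 650
j=3: r + 2k = 1114.312 → ⌈·⌉ = 1115
j=4: r + 3k = 1579.612 → ⌈·⌉ = 1580
j=5: r + 4k = 2044.912 → ⌈·⌉ = 2045
j=6: r + 5k = 2510.212 → ⌈·⌉ = 2511
j=7: r + 6k = 2975.512 → ⌈·⌉ = 2976
j=8: r + 7k = 3440.812 → ⌈·⌉ = 3441
j=9: r + 8k = 3906.112 → ⌈·⌉ = 3907
j=10: r + 9k = 4371.412 → ⌈·⌉ = 4372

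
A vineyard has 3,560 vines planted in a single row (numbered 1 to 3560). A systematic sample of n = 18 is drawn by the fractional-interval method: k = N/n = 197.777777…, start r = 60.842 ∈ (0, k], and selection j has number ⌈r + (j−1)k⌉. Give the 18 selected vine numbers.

j=1: r + 0k = 60.842 → ⌈·⌉ = 61
j=2: r + 1k = 258.619777… → ⌈·⌉ = 259
j=3: r + 2k = 456.397555… → ⌈·⌉ = 457
j=4: r + 3k = 654.175333… → ⌈·⌉ = 655
j=5: r + 4k = 851.953111… → ⌈·⌉ = 852
j=6: r + 5k = 1049.730888… → ⌈·⌉ = 1050
j=7: r + 6k = 1247.508666… → ⌈·⌉ = 1248
j=8: r + 7k = 1445.286444… → ⌈·⌉ = 1446
j=9: r + 8k = 1643.064222… → ⌈·⌉ = 1644
j=10: r + 9k = 1840.842 → ⌈·⌉ = 1841
j=11: r + 10k = 2038.619777… → ⌈·⌉ = 2039
j=12: r + 11k = 2236.397555… → ⌈·⌉ = 2237
j=13: r + 12k = 2434.175333… → ⌈·⌉ = 2435
j=14: r + 13k = 2631.953111… → ⌈·⌉ = 2632
j=15: r + 14k = 2829.730888… → ⌈·⌉ = 2830
j=16: r + 15k = 3027.508666… → ⌈·⌉ = 3028
j=17: r + 16k = 3225.286444… → ⌈·⌉ = 3226
j=18: r + 17k = 3423.064222… → ⌈·⌉ = 3424

61, 259, 457, 655, 852, 1050, 1248, 1446, 1644, 1841, 2039, 2237, 2435, 2632, 2830, 3028, 3226, 3424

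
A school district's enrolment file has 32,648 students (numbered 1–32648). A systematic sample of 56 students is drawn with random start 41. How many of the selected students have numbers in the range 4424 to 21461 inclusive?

k = 32648/56 = 583
First selection ≥ 4424: 41 + ⌈(4424−41)/583⌉·583 = 41 + 8×583 = 4705
Last selection ≤ 21461: 41 + ⌊(21461−41)/583⌋·583 = 41 + 36×583 = 21029
Count = 36 − 8 + 1 = 29

29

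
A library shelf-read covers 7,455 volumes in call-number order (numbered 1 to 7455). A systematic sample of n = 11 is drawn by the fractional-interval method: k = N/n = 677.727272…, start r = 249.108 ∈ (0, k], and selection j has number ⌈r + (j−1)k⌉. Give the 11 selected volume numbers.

j=1: r + 0k = 249.108 → ⌈·⌉ = 250
j=2: r + 1k = 926.835272… → ⌈·⌉ = 927
j=3: r + 2k = 1604.562545… → ⌈·⌉ = 1605
j=4: r + 3k = 2282.289818… → ⌈·⌉ = 2283
j=5: r + 4k = 2960.017090… → ⌈·⌉ = 2961
j=6: r + 5k = 3637.744363… → ⌈·⌉ = 3638
j=7: r + 6k = 4315.471636… → ⌈·⌉ = 4316
j=8: r + 7k = 4993.198909… → ⌈·⌉ = 4994
j=9: r + 8k = 5670.926181… → ⌈·⌉ = 5671
j=10: r + 9k = 6348.653454… → ⌈·⌉ = 6349
j=11: r + 10k = 7026.380727… → ⌈·⌉ = 7027

250, 927, 1605, 2283, 2961, 3638, 4316, 4994, 5671, 6349, 7027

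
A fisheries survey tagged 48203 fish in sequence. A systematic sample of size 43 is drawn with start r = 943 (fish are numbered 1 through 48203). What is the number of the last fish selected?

48025

k = 48203/43 = 1121
43rd selection = r + (43−1)·k = 943 + 42×1121 = 943 + 47082 = 48025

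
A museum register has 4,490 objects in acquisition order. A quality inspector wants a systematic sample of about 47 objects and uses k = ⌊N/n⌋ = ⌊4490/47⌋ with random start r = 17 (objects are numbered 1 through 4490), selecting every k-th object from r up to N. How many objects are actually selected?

48

k = ⌊4490/47⌋ = 95
Achieved size = ⌊(4490 − 17)/95⌋ + 1 = ⌊4473/95⌋ + 1 = 47 + 1 = 48
(last selection: 17 + 47×95 = 4482 ≤ 4490; next would be 4577 > 4490)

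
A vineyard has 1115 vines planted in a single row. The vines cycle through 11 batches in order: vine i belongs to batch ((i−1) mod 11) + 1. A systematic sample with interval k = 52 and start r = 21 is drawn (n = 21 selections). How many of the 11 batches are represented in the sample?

11

Consecutive selections differ by k = 52, so their batch numbers differ by 52 mod 11 = 8.
gcd(52, 11) = 1, so the sample visits 11/1 = 11 distinct residues mod 11.
Start 21 is batch 10; the batches hit are 1, 2, 3, 4, 5, 6, 7, 8, 9, 10, 11.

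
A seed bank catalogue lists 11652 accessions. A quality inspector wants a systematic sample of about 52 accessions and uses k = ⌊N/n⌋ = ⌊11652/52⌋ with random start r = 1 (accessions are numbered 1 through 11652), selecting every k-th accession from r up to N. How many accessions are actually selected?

k = ⌊11652/52⌋ = 224
Achieved size = ⌊(11652 − 1)/224⌋ + 1 = ⌊11651/224⌋ + 1 = 52 + 1 = 53
(last selection: 1 + 52×224 = 11649 ≤ 11652; next would be 11873 > 11652)

53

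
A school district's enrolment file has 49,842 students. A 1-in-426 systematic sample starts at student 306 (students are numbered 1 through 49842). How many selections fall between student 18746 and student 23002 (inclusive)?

10

k = 426
First selection ≥ 18746: 306 + ⌈(18746−306)/426⌉·426 = 306 + 44×426 = 19050
Last selection ≤ 23002: 306 + ⌊(23002−306)/426⌋·426 = 306 + 53×426 = 22884
Count = 53 − 44 + 1 = 10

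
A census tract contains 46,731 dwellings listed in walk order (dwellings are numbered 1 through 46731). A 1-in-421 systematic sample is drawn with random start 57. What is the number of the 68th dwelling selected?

k = 421
68th selection = r + (68−1)·k = 57 + 67×421 = 57 + 28207 = 28264

28264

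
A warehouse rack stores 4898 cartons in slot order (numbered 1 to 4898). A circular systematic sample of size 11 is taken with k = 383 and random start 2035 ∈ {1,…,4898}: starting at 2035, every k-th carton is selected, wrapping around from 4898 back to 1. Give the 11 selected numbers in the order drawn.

2035, 2418, 2801, 3184, 3567, 3950, 4333, 4716, 201, 584, 967

Selection 1: 2035
Selection 2: 2035 + 383 = 2418
Selection 3: 2418 + 383 = 2801
Selection 4: 2801 + 383 = 3184
Selection 5: 3184 + 383 = 3567
Selection 6: 3567 + 383 = 3950
Selection 7: 3950 + 383 = 4333
Selection 8: 4333 + 383 = 4716
Selection 9: 4716 + 383 = 5099 → 5099 − 4898 = 201
Selection 10: 201 + 383 = 584
Selection 11: 584 + 383 = 967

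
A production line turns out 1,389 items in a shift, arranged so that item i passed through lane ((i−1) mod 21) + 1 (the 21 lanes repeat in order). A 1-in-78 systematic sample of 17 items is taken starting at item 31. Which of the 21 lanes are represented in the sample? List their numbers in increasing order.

1, 4, 7, 10, 13, 16, 19

Consecutive selections differ by k = 78, so their lane numbers differ by 78 mod 21 = 15.
gcd(78, 21) = 3, so the sample visits 21/3 = 7 distinct residues mod 21.
Start 31 is lane 10; the lanes hit are 1, 4, 7, 10, 13, 16, 19.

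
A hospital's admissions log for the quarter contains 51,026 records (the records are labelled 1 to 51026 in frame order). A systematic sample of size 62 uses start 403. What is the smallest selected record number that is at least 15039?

15217

k = 51026/62 = 823
Steps past start: ⌈(15039 − 403)/823⌉ = ⌈14636/823⌉ = 18
Selected record: 403 + 18×823 = 15217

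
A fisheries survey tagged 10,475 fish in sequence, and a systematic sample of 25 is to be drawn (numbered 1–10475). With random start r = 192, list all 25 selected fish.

192, 611, 1030, 1449, 1868, 2287, 2706, 3125, 3544, 3963, 4382, 4801, 5220, 5639, 6058, 6477, 6896, 7315, 7734, 8153, 8572, 8991, 9410, 9829, 10248

k = N/n = 10475/25 = 419
fish 1: 192
fish 2: 192 + 419 = 611
fish 3: 611 + 419 = 1030
fish 4: 1030 + 419 = 1449
fish 5: 1449 + 419 = 1868
fish 6: 1868 + 419 = 2287
fish 7: 2287 + 419 = 2706
fish 8: 2706 + 419 = 3125
fish 9: 3125 + 419 = 3544
fish 10: 3544 + 419 = 3963
fish 11: 3963 + 419 = 4382
fish 12: 4382 + 419 = 4801
fish 13: 4801 + 419 = 5220
fish 14: 5220 + 419 = 5639
fish 15: 5639 + 419 = 6058
fish 16: 6058 + 419 = 6477
fish 17: 6477 + 419 = 6896
fish 18: 6896 + 419 = 7315
fish 19: 7315 + 419 = 7734
fish 20: 7734 + 419 = 8153
fish 21: 8153 + 419 = 8572
fish 22: 8572 + 419 = 8991
fish 23: 8991 + 419 = 9410
fish 24: 9410 + 419 = 9829
fish 25: 9829 + 419 = 10248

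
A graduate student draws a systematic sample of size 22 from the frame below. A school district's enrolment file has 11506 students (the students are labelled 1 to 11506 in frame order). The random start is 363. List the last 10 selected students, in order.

6639, 7162, 7685, 8208, 8731, 9254, 9777, 10300, 10823, 11346

k = N/n = 11506/22 = 523
13th selection = 363 + 12×523 = 6639
14th: 6639 + 523 = 7162
15th: 7162 + 523 = 7685
16th: 7685 + 523 = 8208
17th: 8208 + 523 = 8731
18th: 8731 + 523 = 9254
19th: 9254 + 523 = 9777
20th: 9777 + 523 = 10300
21st: 10300 + 523 = 10823
22nd: 10823 + 523 = 11346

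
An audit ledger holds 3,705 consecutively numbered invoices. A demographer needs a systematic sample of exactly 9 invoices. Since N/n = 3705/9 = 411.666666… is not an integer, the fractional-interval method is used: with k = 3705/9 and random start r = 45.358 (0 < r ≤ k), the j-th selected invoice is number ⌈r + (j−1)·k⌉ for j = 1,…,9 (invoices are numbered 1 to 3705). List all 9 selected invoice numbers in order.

46, 458, 869, 1281, 1693, 2104, 2516, 2928, 3339

j=1: r + 0k = 45.358 → ⌈·⌉ = 46
j=2: r + 1k = 457.024666… → ⌈·⌉ = 458
j=3: r + 2k = 868.691333… → ⌈·⌉ = 869
j=4: r + 3k = 1280.358 → ⌈·⌉ = 1281
j=5: r + 4k = 1692.024666… → ⌈·⌉ = 1693
j=6: r + 5k = 2103.691333… → ⌈·⌉ = 2104
j=7: r + 6k = 2515.358 → ⌈·⌉ = 2516
j=8: r + 7k = 2927.024666… → ⌈·⌉ = 2928
j=9: r + 8k = 3338.691333… → ⌈·⌉ = 3339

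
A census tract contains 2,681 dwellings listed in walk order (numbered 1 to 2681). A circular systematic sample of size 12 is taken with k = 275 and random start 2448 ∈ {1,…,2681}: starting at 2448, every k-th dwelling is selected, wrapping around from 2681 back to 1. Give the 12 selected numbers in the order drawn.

2448, 42, 317, 592, 867, 1142, 1417, 1692, 1967, 2242, 2517, 111

Selection 1: 2448
Selection 2: 2448 + 275 = 2723 → 2723 − 2681 = 42
Selection 3: 42 + 275 = 317
Selection 4: 317 + 275 = 592
Selection 5: 592 + 275 = 867
Selection 6: 867 + 275 = 1142
Selection 7: 1142 + 275 = 1417
Selection 8: 1417 + 275 = 1692
Selection 9: 1692 + 275 = 1967
Selection 10: 1967 + 275 = 2242
Selection 11: 2242 + 275 = 2517
Selection 12: 2517 + 275 = 2792 → 2792 − 2681 = 111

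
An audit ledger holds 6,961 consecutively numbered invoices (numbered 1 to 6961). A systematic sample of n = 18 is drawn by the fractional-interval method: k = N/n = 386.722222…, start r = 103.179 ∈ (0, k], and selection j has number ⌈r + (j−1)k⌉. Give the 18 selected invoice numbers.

104, 490, 877, 1264, 1651, 2037, 2424, 2811, 3197, 3584, 3971, 4358, 4744, 5131, 5518, 5905, 6291, 6678

j=1: r + 0k = 103.179 → ⌈·⌉ = 104
j=2: r + 1k = 489.901222… → ⌈·⌉ = 490
j=3: r + 2k = 876.623444… → ⌈·⌉ = 877
j=4: r + 3k = 1263.345666… → ⌈·⌉ = 1264
j=5: r + 4k = 1650.067888… → ⌈·⌉ = 1651
j=6: r + 5k = 2036.790111… → ⌈·⌉ = 2037
j=7: r + 6k = 2423.512333… → ⌈·⌉ = 2424
j=8: r + 7k = 2810.234555… → ⌈·⌉ = 2811
j=9: r + 8k = 3196.956777… → ⌈·⌉ = 3197
j=10: r + 9k = 3583.679 → ⌈·⌉ = 3584
j=11: r + 10k = 3970.401222… → ⌈·⌉ = 3971
j=12: r + 11k = 4357.123444… → ⌈·⌉ = 4358
j=13: r + 12k = 4743.845666… → ⌈·⌉ = 4744
j=14: r + 13k = 5130.567888… → ⌈·⌉ = 5131
j=15: r + 14k = 5517.290111… → ⌈·⌉ = 5518
j=16: r + 15k = 5904.012333… → ⌈·⌉ = 5905
j=17: r + 16k = 6290.734555… → ⌈·⌉ = 6291
j=18: r + 17k = 6677.456777… → ⌈·⌉ = 6678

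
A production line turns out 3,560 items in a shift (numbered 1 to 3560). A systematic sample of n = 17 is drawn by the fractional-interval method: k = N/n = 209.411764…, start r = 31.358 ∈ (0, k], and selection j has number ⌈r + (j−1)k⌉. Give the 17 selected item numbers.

32, 241, 451, 660, 870, 1079, 1288, 1498, 1707, 1917, 2126, 2335, 2545, 2754, 2964, 3173, 3382

j=1: r + 0k = 31.358 → ⌈·⌉ = 32
j=2: r + 1k = 240.769764… → ⌈·⌉ = 241
j=3: r + 2k = 450.181529… → ⌈·⌉ = 451
j=4: r + 3k = 659.593294… → ⌈·⌉ = 660
j=5: r + 4k = 869.005058… → ⌈·⌉ = 870
j=6: r + 5k = 1078.416823… → ⌈·⌉ = 1079
j=7: r + 6k = 1287.828588… → ⌈·⌉ = 1288
j=8: r + 7k = 1497.240352… → ⌈·⌉ = 1498
j=9: r + 8k = 1706.652117… → ⌈·⌉ = 1707
j=10: r + 9k = 1916.063882… → ⌈·⌉ = 1917
j=11: r + 10k = 2125.475647… → ⌈·⌉ = 2126
j=12: r + 11k = 2334.887411… → ⌈·⌉ = 2335
j=13: r + 12k = 2544.299176… → ⌈·⌉ = 2545
j=14: r + 13k = 2753.710941… → ⌈·⌉ = 2754
j=15: r + 14k = 2963.122705… → ⌈·⌉ = 2964
j=16: r + 15k = 3172.534470… → ⌈·⌉ = 3173
j=17: r + 16k = 3381.946235… → ⌈·⌉ = 3382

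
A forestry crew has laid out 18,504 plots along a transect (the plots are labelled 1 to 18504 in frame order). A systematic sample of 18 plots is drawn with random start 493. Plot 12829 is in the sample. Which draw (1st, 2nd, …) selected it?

13

k = 18504/18 = 1028
position = (12829 − 493)/1028 + 1 = 12336/1028 + 1 = 12 + 1 = 13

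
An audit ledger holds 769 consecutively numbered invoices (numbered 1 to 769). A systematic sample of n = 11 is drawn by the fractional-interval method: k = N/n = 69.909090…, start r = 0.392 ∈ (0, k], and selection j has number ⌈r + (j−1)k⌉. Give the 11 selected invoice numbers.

j=1: r + 0k = 0.392 → ⌈·⌉ = 1
j=2: r + 1k = 70.301090… → ⌈·⌉ = 71
j=3: r + 2k = 140.210181… → ⌈·⌉ = 141
j=4: r + 3k = 210.119272… → ⌈·⌉ = 211
j=5: r + 4k = 280.028363… → ⌈·⌉ = 281
j=6: r + 5k = 349.937454… → ⌈·⌉ = 350
j=7: r + 6k = 419.846545… → ⌈·⌉ = 420
j=8: r + 7k = 489.755636… → ⌈·⌉ = 490
j=9: r + 8k = 559.664727… → ⌈·⌉ = 560
j=10: r + 9k = 629.573818… → ⌈·⌉ = 630
j=11: r + 10k = 699.482909… → ⌈·⌉ = 700

1, 71, 141, 211, 281, 350, 420, 490, 560, 630, 700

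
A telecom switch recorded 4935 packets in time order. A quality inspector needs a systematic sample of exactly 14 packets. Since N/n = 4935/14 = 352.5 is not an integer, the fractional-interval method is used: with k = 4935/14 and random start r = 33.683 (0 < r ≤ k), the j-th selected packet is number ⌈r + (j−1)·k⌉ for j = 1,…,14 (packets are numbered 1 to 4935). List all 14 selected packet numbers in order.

j=1: r + 0k = 33.683 → ⌈·⌉ = 34
j=2: r + 1k = 386.183 → ⌈·⌉ = 387
j=3: r + 2k = 738.683 → ⌈·⌉ = 739
j=4: r + 3k = 1091.183 → ⌈·⌉ = 1092
j=5: r + 4k = 1443.683 → ⌈·⌉ = 1444
j=6: r + 5k = 1796.183 → ⌈·⌉ = 1797
j=7: r + 6k = 2148.683 → ⌈·⌉ = 2149
j=8: r + 7k = 2501.183 → ⌈·⌉ = 2502
j=9: r + 8k = 2853.683 → ⌈·⌉ = 2854
j=10: r + 9k = 3206.183 → ⌈·⌉ = 3207
j=11: r + 10k = 3558.683 → ⌈·⌉ = 3559
j=12: r + 11k = 3911.183 → ⌈·⌉ = 3912
j=13: r + 12k = 4263.683 → ⌈·⌉ = 4264
j=14: r + 13k = 4616.183 → ⌈·⌉ = 4617

34, 387, 739, 1092, 1444, 1797, 2149, 2502, 2854, 3207, 3559, 3912, 4264, 4617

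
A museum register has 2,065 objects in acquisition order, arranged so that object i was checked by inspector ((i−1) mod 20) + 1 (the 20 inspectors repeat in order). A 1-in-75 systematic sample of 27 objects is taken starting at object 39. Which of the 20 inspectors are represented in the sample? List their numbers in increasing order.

4, 9, 14, 19

Consecutive selections differ by k = 75, so their inspector numbers differ by 75 mod 20 = 15.
gcd(75, 20) = 5, so the sample visits 20/5 = 4 distinct residues mod 20.
Start 39 is inspector 19; the inspectors hit are 4, 9, 14, 19.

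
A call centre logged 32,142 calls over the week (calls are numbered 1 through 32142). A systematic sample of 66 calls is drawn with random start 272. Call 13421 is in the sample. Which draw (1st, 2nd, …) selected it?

28

k = 32142/66 = 487
position = (13421 − 272)/487 + 1 = 13149/487 + 1 = 27 + 1 = 28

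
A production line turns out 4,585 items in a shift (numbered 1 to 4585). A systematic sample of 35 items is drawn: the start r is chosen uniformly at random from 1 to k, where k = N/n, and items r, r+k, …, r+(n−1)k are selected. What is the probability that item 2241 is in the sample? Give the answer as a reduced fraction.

1/131

k = 4585/35 = 131.
Item 2241 is selected iff r ≡ 2241 (mod 131); exactly one such r in {1,…,131}.
Inclusion probability = 1/131.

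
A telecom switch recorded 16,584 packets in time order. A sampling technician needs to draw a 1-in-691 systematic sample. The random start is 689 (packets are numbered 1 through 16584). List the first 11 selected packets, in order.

689, 1380, 2071, 2762, 3453, 4144, 4835, 5526, 6217, 6908, 7599

packet 1: 689
packet 2: 689 + 691 = 1380
packet 3: 1380 + 691 = 2071
packet 4: 2071 + 691 = 2762
packet 5: 2762 + 691 = 3453
packet 6: 3453 + 691 = 4144
packet 7: 4144 + 691 = 4835
packet 8: 4835 + 691 = 5526
packet 9: 5526 + 691 = 6217
packet 10: 6217 + 691 = 6908
packet 11: 6908 + 691 = 7599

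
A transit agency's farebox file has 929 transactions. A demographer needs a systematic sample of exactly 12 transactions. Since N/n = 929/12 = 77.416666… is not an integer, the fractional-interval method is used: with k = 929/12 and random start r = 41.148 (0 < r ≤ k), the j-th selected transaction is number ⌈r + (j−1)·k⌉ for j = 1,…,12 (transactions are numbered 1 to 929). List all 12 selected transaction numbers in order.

j=1: r + 0k = 41.148 → ⌈·⌉ = 42
j=2: r + 1k = 118.564666… → ⌈·⌉ = 119
j=3: r + 2k = 195.981333… → ⌈·⌉ = 196
j=4: r + 3k = 273.398 → ⌈·⌉ = 274
j=5: r + 4k = 350.814666… → ⌈·⌉ = 351
j=6: r + 5k = 428.231333… → ⌈·⌉ = 429
j=7: r + 6k = 505.648 → ⌈·⌉ = 506
j=8: r + 7k = 583.064666… → ⌈·⌉ = 584
j=9: r + 8k = 660.481333… → ⌈·⌉ = 661
j=10: r + 9k = 737.898 → ⌈·⌉ = 738
j=11: r + 10k = 815.314666… → ⌈·⌉ = 816
j=12: r + 11k = 892.731333… → ⌈·⌉ = 893

42, 119, 196, 274, 351, 429, 506, 584, 661, 738, 816, 893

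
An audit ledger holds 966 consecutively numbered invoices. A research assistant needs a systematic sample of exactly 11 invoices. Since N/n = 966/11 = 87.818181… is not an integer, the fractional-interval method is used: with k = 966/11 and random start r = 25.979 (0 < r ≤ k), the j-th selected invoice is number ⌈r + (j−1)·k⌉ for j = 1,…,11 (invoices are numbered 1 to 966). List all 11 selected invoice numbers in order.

26, 114, 202, 290, 378, 466, 553, 641, 729, 817, 905

j=1: r + 0k = 25.979 → ⌈·⌉ = 26
j=2: r + 1k = 113.797181… → ⌈·⌉ = 114
j=3: r + 2k = 201.615363… → ⌈·⌉ = 202
j=4: r + 3k = 289.433545… → ⌈·⌉ = 290
j=5: r + 4k = 377.251727… → ⌈·⌉ = 378
j=6: r + 5k = 465.069909… → ⌈·⌉ = 466
j=7: r + 6k = 552.888090… → ⌈·⌉ = 553
j=8: r + 7k = 640.706272… → ⌈·⌉ = 641
j=9: r + 8k = 728.524454… → ⌈·⌉ = 729
j=10: r + 9k = 816.342636… → ⌈·⌉ = 817
j=11: r + 10k = 904.160818… → ⌈·⌉ = 905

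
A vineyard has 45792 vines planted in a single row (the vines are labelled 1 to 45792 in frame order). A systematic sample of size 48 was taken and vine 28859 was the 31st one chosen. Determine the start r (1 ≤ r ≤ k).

239

k = 45792/48 = 954
r = 28859 − (31−1)×954 = 28859 − 28620 = 239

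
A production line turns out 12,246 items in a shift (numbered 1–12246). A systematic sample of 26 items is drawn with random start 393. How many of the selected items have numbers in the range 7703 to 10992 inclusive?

7

k = 12246/26 = 471
First selection ≥ 7703: 393 + ⌈(7703−393)/471⌉·471 = 393 + 16×471 = 7929
Last selection ≤ 10992: 393 + ⌊(10992−393)/471⌋·471 = 393 + 22×471 = 10755
Count = 22 − 16 + 1 = 7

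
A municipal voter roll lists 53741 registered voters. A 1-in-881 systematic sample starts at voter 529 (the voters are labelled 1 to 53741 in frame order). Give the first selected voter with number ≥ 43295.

k = 881
Steps past start: ⌈(43295 − 529)/881⌉ = ⌈42766/881⌉ = 49
Selected voter: 529 + 49×881 = 43698

43698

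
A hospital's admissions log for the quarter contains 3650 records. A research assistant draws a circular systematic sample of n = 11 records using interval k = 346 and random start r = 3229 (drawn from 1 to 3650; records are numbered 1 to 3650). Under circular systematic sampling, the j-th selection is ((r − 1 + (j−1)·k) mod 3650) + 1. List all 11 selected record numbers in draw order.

3229, 3575, 271, 617, 963, 1309, 1655, 2001, 2347, 2693, 3039

Selection 1: 3229
Selection 2: 3229 + 346 = 3575
Selection 3: 3575 + 346 = 3921 → 3921 − 3650 = 271
Selection 4: 271 + 346 = 617
Selection 5: 617 + 346 = 963
Selection 6: 963 + 346 = 1309
Selection 7: 1309 + 346 = 1655
Selection 8: 1655 + 346 = 2001
Selection 9: 2001 + 346 = 2347
Selection 10: 2347 + 346 = 2693
Selection 11: 2693 + 346 = 3039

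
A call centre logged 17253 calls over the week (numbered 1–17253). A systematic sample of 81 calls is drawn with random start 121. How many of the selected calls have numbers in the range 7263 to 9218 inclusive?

9

k = 17253/81 = 213
First selection ≥ 7263: 121 + ⌈(7263−121)/213⌉·213 = 121 + 34×213 = 7363
Last selection ≤ 9218: 121 + ⌊(9218−121)/213⌋·213 = 121 + 42×213 = 9067
Count = 42 − 34 + 1 = 9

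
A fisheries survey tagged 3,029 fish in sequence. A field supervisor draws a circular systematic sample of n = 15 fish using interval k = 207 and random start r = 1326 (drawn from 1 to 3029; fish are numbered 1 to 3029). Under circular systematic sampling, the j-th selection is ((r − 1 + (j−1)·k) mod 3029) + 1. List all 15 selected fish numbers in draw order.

Selection 1: 1326
Selection 2: 1326 + 207 = 1533
Selection 3: 1533 + 207 = 1740
Selection 4: 1740 + 207 = 1947
Selection 5: 1947 + 207 = 2154
Selection 6: 2154 + 207 = 2361
Selection 7: 2361 + 207 = 2568
Selection 8: 2568 + 207 = 2775
Selection 9: 2775 + 207 = 2982
Selection 10: 2982 + 207 = 3189 → 3189 − 3029 = 160
Selection 11: 160 + 207 = 367
Selection 12: 367 + 207 = 574
Selection 13: 574 + 207 = 781
Selection 14: 781 + 207 = 988
Selection 15: 988 + 207 = 1195

1326, 1533, 1740, 1947, 2154, 2361, 2568, 2775, 2982, 160, 367, 574, 781, 988, 1195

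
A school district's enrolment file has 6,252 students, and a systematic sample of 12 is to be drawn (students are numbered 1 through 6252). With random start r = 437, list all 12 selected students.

k = N/n = 6252/12 = 521
student 1: 437
student 2: 437 + 521 = 958
student 3: 958 + 521 = 1479
student 4: 1479 + 521 = 2000
student 5: 2000 + 521 = 2521
student 6: 2521 + 521 = 3042
student 7: 3042 + 521 = 3563
student 8: 3563 + 521 = 4084
student 9: 4084 + 521 = 4605
student 10: 4605 + 521 = 5126
student 11: 5126 + 521 = 5647
student 12: 5647 + 521 = 6168

437, 958, 1479, 2000, 2521, 3042, 3563, 4084, 4605, 5126, 5647, 6168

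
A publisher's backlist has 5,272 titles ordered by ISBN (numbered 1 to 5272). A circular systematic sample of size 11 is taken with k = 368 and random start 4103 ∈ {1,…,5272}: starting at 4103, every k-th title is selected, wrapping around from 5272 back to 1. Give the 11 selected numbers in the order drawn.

4103, 4471, 4839, 5207, 303, 671, 1039, 1407, 1775, 2143, 2511

Selection 1: 4103
Selection 2: 4103 + 368 = 4471
Selection 3: 4471 + 368 = 4839
Selection 4: 4839 + 368 = 5207
Selection 5: 5207 + 368 = 5575 → 5575 − 5272 = 303
Selection 6: 303 + 368 = 671
Selection 7: 671 + 368 = 1039
Selection 8: 1039 + 368 = 1407
Selection 9: 1407 + 368 = 1775
Selection 10: 1775 + 368 = 2143
Selection 11: 2143 + 368 = 2511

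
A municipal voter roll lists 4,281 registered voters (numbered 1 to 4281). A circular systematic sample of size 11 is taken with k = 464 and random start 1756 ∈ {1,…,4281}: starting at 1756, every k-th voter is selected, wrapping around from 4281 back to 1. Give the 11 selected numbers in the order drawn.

1756, 2220, 2684, 3148, 3612, 4076, 259, 723, 1187, 1651, 2115

Selection 1: 1756
Selection 2: 1756 + 464 = 2220
Selection 3: 2220 + 464 = 2684
Selection 4: 2684 + 464 = 3148
Selection 5: 3148 + 464 = 3612
Selection 6: 3612 + 464 = 4076
Selection 7: 4076 + 464 = 4540 → 4540 − 4281 = 259
Selection 8: 259 + 464 = 723
Selection 9: 723 + 464 = 1187
Selection 10: 1187 + 464 = 1651
Selection 11: 1651 + 464 = 2115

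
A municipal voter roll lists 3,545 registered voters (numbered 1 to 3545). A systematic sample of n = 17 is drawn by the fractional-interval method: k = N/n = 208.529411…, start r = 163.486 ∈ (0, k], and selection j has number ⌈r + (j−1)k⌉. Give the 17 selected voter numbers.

164, 373, 581, 790, 998, 1207, 1415, 1624, 1832, 2041, 2249, 2458, 2666, 2875, 3083, 3292, 3500

j=1: r + 0k = 163.486 → ⌈·⌉ = 164
j=2: r + 1k = 372.015411… → ⌈·⌉ = 373
j=3: r + 2k = 580.544823… → ⌈·⌉ = 581
j=4: r + 3k = 789.074235… → ⌈·⌉ = 790
j=5: r + 4k = 997.603647… → ⌈·⌉ = 998
j=6: r + 5k = 1206.133058… → ⌈·⌉ = 1207
j=7: r + 6k = 1414.662470… → ⌈·⌉ = 1415
j=8: r + 7k = 1623.191882… → ⌈·⌉ = 1624
j=9: r + 8k = 1831.721294… → ⌈·⌉ = 1832
j=10: r + 9k = 2040.250705… → ⌈·⌉ = 2041
j=11: r + 10k = 2248.780117… → ⌈·⌉ = 2249
j=12: r + 11k = 2457.309529… → ⌈·⌉ = 2458
j=13: r + 12k = 2665.838941… → ⌈·⌉ = 2666
j=14: r + 13k = 2874.368352… → ⌈·⌉ = 2875
j=15: r + 14k = 3082.897764… → ⌈·⌉ = 3083
j=16: r + 15k = 3291.427176… → ⌈·⌉ = 3292
j=17: r + 16k = 3499.956588… → ⌈·⌉ = 3500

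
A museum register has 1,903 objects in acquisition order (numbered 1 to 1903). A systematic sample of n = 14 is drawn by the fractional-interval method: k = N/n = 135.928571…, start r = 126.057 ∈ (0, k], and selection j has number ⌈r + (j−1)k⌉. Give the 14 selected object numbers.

j=1: r + 0k = 126.057 → ⌈·⌉ = 127
j=2: r + 1k = 261.985571… → ⌈·⌉ = 262
j=3: r + 2k = 397.914142… → ⌈·⌉ = 398
j=4: r + 3k = 533.842714… → ⌈·⌉ = 534
j=5: r + 4k = 669.771285… → ⌈·⌉ = 670
j=6: r + 5k = 805.699857… → ⌈·⌉ = 806
j=7: r + 6k = 941.628428… → ⌈·⌉ = 942
j=8: r + 7k = 1077.557 → ⌈·⌉ = 1078
j=9: r + 8k = 1213.485571… → ⌈·⌉ = 1214
j=10: r + 9k = 1349.414142… → ⌈·⌉ = 1350
j=11: r + 10k = 1485.342714… → ⌈·⌉ = 1486
j=12: r + 11k = 1621.271285… → ⌈·⌉ = 1622
j=13: r + 12k = 1757.199857… → ⌈·⌉ = 1758
j=14: r + 13k = 1893.128428… → ⌈·⌉ = 1894

127, 262, 398, 534, 670, 806, 942, 1078, 1214, 1350, 1486, 1622, 1758, 1894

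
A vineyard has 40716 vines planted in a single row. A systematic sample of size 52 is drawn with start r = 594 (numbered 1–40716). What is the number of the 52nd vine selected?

40527

k = 40716/52 = 783
52nd selection = r + (52−1)·k = 594 + 51×783 = 594 + 39933 = 40527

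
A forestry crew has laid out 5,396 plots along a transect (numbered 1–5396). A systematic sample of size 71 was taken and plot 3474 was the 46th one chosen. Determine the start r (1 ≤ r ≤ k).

54

k = 5396/71 = 76
r = 3474 − (46−1)×76 = 3474 − 3420 = 54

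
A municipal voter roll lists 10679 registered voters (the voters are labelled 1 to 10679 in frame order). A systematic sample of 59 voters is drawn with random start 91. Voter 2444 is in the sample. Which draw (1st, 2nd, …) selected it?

14

k = 10679/59 = 181
position = (2444 − 91)/181 + 1 = 2353/181 + 1 = 13 + 1 = 14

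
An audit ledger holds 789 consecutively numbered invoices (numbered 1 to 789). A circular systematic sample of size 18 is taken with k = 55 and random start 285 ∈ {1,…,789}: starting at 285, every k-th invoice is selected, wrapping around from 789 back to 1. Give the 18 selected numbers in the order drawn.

Selection 1: 285
Selection 2: 285 + 55 = 340
Selection 3: 340 + 55 = 395
Selection 4: 395 + 55 = 450
Selection 5: 450 + 55 = 505
Selection 6: 505 + 55 = 560
Selection 7: 560 + 55 = 615
Selection 8: 615 + 55 = 670
Selection 9: 670 + 55 = 725
Selection 10: 725 + 55 = 780
Selection 11: 780 + 55 = 835 → 835 − 789 = 46
Selection 12: 46 + 55 = 101
Selection 13: 101 + 55 = 156
Selection 14: 156 + 55 = 211
Selection 15: 211 + 55 = 266
Selection 16: 266 + 55 = 321
Selection 17: 321 + 55 = 376
Selection 18: 376 + 55 = 431

285, 340, 395, 450, 505, 560, 615, 670, 725, 780, 46, 101, 156, 211, 266, 321, 376, 431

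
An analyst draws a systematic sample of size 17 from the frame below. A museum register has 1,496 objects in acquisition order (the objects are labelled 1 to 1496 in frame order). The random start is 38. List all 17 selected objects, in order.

k = N/n = 1496/17 = 88
object 1: 38
object 2: 38 + 88 = 126
object 3: 126 + 88 = 214
object 4: 214 + 88 = 302
object 5: 302 + 88 = 390
object 6: 390 + 88 = 478
object 7: 478 + 88 = 566
object 8: 566 + 88 = 654
object 9: 654 + 88 = 742
object 10: 742 + 88 = 830
object 11: 830 + 88 = 918
object 12: 918 + 88 = 1006
object 13: 1006 + 88 = 1094
object 14: 1094 + 88 = 1182
object 15: 1182 + 88 = 1270
object 16: 1270 + 88 = 1358
object 17: 1358 + 88 = 1446

38, 126, 214, 302, 390, 478, 566, 654, 742, 830, 918, 1006, 1094, 1182, 1270, 1358, 1446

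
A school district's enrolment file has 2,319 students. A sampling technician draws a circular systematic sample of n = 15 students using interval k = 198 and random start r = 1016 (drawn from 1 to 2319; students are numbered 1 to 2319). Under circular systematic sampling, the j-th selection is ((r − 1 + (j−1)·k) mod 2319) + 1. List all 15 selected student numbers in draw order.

Selection 1: 1016
Selection 2: 1016 + 198 = 1214
Selection 3: 1214 + 198 = 1412
Selection 4: 1412 + 198 = 1610
Selection 5: 1610 + 198 = 1808
Selection 6: 1808 + 198 = 2006
Selection 7: 2006 + 198 = 2204
Selection 8: 2204 + 198 = 2402 → 2402 − 2319 = 83
Selection 9: 83 + 198 = 281
Selection 10: 281 + 198 = 479
Selection 11: 479 + 198 = 677
Selection 12: 677 + 198 = 875
Selection 13: 875 + 198 = 1073
Selection 14: 1073 + 198 = 1271
Selection 15: 1271 + 198 = 1469

1016, 1214, 1412, 1610, 1808, 2006, 2204, 83, 281, 479, 677, 875, 1073, 1271, 1469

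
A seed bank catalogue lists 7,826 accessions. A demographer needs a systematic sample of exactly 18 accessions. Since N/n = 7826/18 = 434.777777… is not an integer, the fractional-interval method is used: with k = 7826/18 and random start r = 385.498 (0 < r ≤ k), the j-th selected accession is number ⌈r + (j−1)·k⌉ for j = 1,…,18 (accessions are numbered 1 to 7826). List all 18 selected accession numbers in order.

386, 821, 1256, 1690, 2125, 2560, 2995, 3429, 3864, 4299, 4734, 5169, 5603, 6038, 6473, 6908, 7342, 7777

j=1: r + 0k = 385.498 → ⌈·⌉ = 386
j=2: r + 1k = 820.275777… → ⌈·⌉ = 821
j=3: r + 2k = 1255.053555… → ⌈·⌉ = 1256
j=4: r + 3k = 1689.831333… → ⌈·⌉ = 1690
j=5: r + 4k = 2124.609111… → ⌈·⌉ = 2125
j=6: r + 5k = 2559.386888… → ⌈·⌉ = 2560
j=7: r + 6k = 2994.164666… → ⌈·⌉ = 2995
j=8: r + 7k = 3428.942444… → ⌈·⌉ = 3429
j=9: r + 8k = 3863.720222… → ⌈·⌉ = 3864
j=10: r + 9k = 4298.498 → ⌈·⌉ = 4299
j=11: r + 10k = 4733.275777… → ⌈·⌉ = 4734
j=12: r + 11k = 5168.053555… → ⌈·⌉ = 5169
j=13: r + 12k = 5602.831333… → ⌈·⌉ = 5603
j=14: r + 13k = 6037.609111… → ⌈·⌉ = 6038
j=15: r + 14k = 6472.386888… → ⌈·⌉ = 6473
j=16: r + 15k = 6907.164666… → ⌈·⌉ = 6908
j=17: r + 16k = 7341.942444… → ⌈·⌉ = 7342
j=18: r + 17k = 7776.720222… → ⌈·⌉ = 7777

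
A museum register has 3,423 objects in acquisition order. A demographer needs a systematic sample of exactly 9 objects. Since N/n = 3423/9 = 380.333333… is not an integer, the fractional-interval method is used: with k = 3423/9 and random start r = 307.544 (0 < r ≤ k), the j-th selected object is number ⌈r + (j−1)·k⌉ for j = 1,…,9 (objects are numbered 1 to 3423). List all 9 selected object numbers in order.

j=1: r + 0k = 307.544 → ⌈·⌉ = 308
j=2: r + 1k = 687.877333… → ⌈·⌉ = 688
j=3: r + 2k = 1068.210666… → ⌈·⌉ = 1069
j=4: r + 3k = 1448.544 → ⌈·⌉ = 1449
j=5: r + 4k = 1828.877333… → ⌈·⌉ = 1829
j=6: r + 5k = 2209.210666… → ⌈·⌉ = 2210
j=7: r + 6k = 2589.544 → ⌈·⌉ = 2590
j=8: r + 7k = 2969.877333… → ⌈·⌉ = 2970
j=9: r + 8k = 3350.210666… → ⌈·⌉ = 3351

308, 688, 1069, 1449, 1829, 2210, 2590, 2970, 3351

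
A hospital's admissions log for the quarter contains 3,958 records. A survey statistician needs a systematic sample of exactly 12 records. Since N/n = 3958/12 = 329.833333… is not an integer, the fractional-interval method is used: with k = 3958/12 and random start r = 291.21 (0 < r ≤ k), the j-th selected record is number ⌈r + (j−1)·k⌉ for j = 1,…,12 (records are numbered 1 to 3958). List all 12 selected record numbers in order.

292, 622, 951, 1281, 1611, 1941, 2271, 2601, 2930, 3260, 3590, 3920

j=1: r + 0k = 291.21 → ⌈·⌉ = 292
j=2: r + 1k = 621.043333… → ⌈·⌉ = 622
j=3: r + 2k = 950.876666… → ⌈·⌉ = 951
j=4: r + 3k = 1280.71 → ⌈·⌉ = 1281
j=5: r + 4k = 1610.543333… → ⌈·⌉ = 1611
j=6: r + 5k = 1940.376666… → ⌈·⌉ = 1941
j=7: r + 6k = 2270.21 → ⌈·⌉ = 2271
j=8: r + 7k = 2600.043333… → ⌈·⌉ = 2601
j=9: r + 8k = 2929.876666… → ⌈·⌉ = 2930
j=10: r + 9k = 3259.71 → ⌈·⌉ = 3260
j=11: r + 10k = 3589.543333… → ⌈·⌉ = 3590
j=12: r + 11k = 3919.376666… → ⌈·⌉ = 3920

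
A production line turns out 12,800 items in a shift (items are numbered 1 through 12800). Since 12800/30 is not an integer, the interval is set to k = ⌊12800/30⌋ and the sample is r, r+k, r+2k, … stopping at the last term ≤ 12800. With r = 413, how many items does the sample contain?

30

k = ⌊12800/30⌋ = 426
Achieved size = ⌊(12800 − 413)/426⌋ + 1 = ⌊12387/426⌋ + 1 = 29 + 1 = 30
(last selection: 413 + 29×426 = 12767 ≤ 12800; next would be 13193 > 12800)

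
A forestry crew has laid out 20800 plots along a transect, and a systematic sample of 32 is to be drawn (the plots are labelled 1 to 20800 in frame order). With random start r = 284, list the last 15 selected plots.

k = N/n = 20800/32 = 650
18th selection = 284 + 17×650 = 11334
19th: 11334 + 650 = 11984
20th: 11984 + 650 = 12634
21st: 12634 + 650 = 13284
22nd: 13284 + 650 = 13934
23rd: 13934 + 650 = 14584
24th: 14584 + 650 = 15234
25th: 15234 + 650 = 15884
26th: 15884 + 650 = 16534
27th: 16534 + 650 = 17184
28th: 17184 + 650 = 17834
29th: 17834 + 650 = 18484
30th: 18484 + 650 = 19134
31st: 19134 + 650 = 19784
32nd: 19784 + 650 = 20434

11334, 11984, 12634, 13284, 13934, 14584, 15234, 15884, 16534, 17184, 17834, 18484, 19134, 19784, 20434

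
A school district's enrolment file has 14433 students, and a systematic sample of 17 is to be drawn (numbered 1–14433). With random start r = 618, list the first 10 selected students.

618, 1467, 2316, 3165, 4014, 4863, 5712, 6561, 7410, 8259

k = N/n = 14433/17 = 849
student 1: 618
student 2: 618 + 849 = 1467
student 3: 1467 + 849 = 2316
student 4: 2316 + 849 = 3165
student 5: 3165 + 849 = 4014
student 6: 4014 + 849 = 4863
student 7: 4863 + 849 = 5712
student 8: 5712 + 849 = 6561
student 9: 6561 + 849 = 7410
student 10: 7410 + 849 = 8259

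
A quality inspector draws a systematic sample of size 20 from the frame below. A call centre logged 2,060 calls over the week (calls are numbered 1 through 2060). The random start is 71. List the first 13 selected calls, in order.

k = N/n = 2060/20 = 103
call 1: 71
call 2: 71 + 103 = 174
call 3: 174 + 103 = 277
call 4: 277 + 103 = 380
call 5: 380 + 103 = 483
call 6: 483 + 103 = 586
call 7: 586 + 103 = 689
call 8: 689 + 103 = 792
call 9: 792 + 103 = 895
call 10: 895 + 103 = 998
call 11: 998 + 103 = 1101
call 12: 1101 + 103 = 1204
call 13: 1204 + 103 = 1307

71, 174, 277, 380, 483, 586, 689, 792, 895, 998, 1101, 1204, 1307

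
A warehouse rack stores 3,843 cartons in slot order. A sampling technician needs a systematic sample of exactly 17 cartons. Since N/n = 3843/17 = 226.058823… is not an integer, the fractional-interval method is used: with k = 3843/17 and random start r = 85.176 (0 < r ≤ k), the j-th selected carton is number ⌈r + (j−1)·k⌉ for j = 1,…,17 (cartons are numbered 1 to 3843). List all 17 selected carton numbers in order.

j=1: r + 0k = 85.176 → ⌈·⌉ = 86
j=2: r + 1k = 311.234823… → ⌈·⌉ = 312
j=3: r + 2k = 537.293647… → ⌈·⌉ = 538
j=4: r + 3k = 763.352470… → ⌈·⌉ = 764
j=5: r + 4k = 989.411294… → ⌈·⌉ = 990
j=6: r + 5k = 1215.470117… → ⌈·⌉ = 1216
j=7: r + 6k = 1441.528941… → ⌈·⌉ = 1442
j=8: r + 7k = 1667.587764… → ⌈·⌉ = 1668
j=9: r + 8k = 1893.646588… → ⌈·⌉ = 1894
j=10: r + 9k = 2119.705411… → ⌈·⌉ = 2120
j=11: r + 10k = 2345.764235… → ⌈·⌉ = 2346
j=12: r + 11k = 2571.823058… → ⌈·⌉ = 2572
j=13: r + 12k = 2797.881882… → ⌈·⌉ = 2798
j=14: r + 13k = 3023.940705… → ⌈·⌉ = 3024
j=15: r + 14k = 3249.999529… → ⌈·⌉ = 3250
j=16: r + 15k = 3476.058352… → ⌈·⌉ = 3477
j=17: r + 16k = 3702.117176… → ⌈·⌉ = 3703

86, 312, 538, 764, 990, 1216, 1442, 1668, 1894, 2120, 2346, 2572, 2798, 3024, 3250, 3477, 3703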